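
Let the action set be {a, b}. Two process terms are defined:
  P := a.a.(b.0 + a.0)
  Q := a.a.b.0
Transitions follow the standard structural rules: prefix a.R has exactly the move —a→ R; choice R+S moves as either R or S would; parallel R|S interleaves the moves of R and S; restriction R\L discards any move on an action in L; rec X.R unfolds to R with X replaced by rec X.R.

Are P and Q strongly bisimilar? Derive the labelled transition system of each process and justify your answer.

Reachable graph of P (4 states):
  p0 = a.a.(b.0 + a.0) has moves =a=> p1
  p1 = a.(b.0 + a.0) has moves =a=> p2
  p2 = b.0 + a.0 has moves =a=> p3, =b=> p3
  p3 = 0 has moves stopped
Reachable graph of Q (4 states):
  q0 = a.a.b.0 has moves =a=> q1
  q1 = a.b.0 has moves =a=> q2
  q2 = b.0 has moves =b=> q3
  q3 = 0 has moves stopped
Coarsest stable partition (strong bisimilarity classes):
  B0 = {p0}
  B1 = {p1}
  B2 = {p2}
  B3 = {p3, q3}
  B4 = {q0}
  B5 = {q1}
  B6 = {q2}
p0 ∈ B0, q0 ∈ B4 → different blocks

not bisimilar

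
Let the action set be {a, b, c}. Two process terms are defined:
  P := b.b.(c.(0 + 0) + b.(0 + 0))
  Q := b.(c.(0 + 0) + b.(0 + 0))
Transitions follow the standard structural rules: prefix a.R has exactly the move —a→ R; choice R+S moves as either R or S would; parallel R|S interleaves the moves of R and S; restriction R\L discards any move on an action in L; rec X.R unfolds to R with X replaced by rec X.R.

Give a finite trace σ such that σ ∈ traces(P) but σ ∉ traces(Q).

bbb

LTS(P): 4 reachable states
  u0 = b.b.(c.(0 + 0) + b.(0 + 0)) has moves --b--▸ u1
  u1 = b.(c.(0 + 0) + b.(0 + 0)) has moves --b--▸ u2
  u2 = c.(0 + 0) + b.(0 + 0) has moves --b--▸ u3, --c--▸ u3
  u3 = 0 + 0 has moves ·
LTS(Q): 3 reachable states
  v0 = b.(c.(0 + 0) + b.(0 + 0)) has moves --b--▸ v1
  v1 = c.(0 + 0) + b.(0 + 0) has moves --b--▸ v2, --c--▸ v2
  v2 = 0 + 0 has moves ·
Run σ = ⟨bbb⟩ on P: start {u0}
  step 1 (b): {u1}
  step 2 (b): {u2}
  step 3 (b): {u3}
  — P admits the full trace.
Run σ = ⟨bbb⟩ on Q: start {v0}
  step 1 (b): {v1}
  step 2 (b): {v2}
  step 3 (b): ∅  — Q cannot continue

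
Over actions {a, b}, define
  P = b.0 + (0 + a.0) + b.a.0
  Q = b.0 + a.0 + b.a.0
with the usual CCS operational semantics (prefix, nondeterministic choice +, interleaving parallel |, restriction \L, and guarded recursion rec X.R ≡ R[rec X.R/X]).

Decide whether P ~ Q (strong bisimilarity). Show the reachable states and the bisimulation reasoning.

LTS(P): 3 reachable states
  m0 = b.0 + (0 + a.0) + b.a.0 has moves ··a··> m1, ··b··> m1, ··b··> m2
  m1 = 0 has moves ·
  m2 = a.0 has moves ··a··> m1
LTS(Q): 3 reachable states
  n0 = b.0 + a.0 + b.a.0 has moves ··a··> n1, ··b··> n1, ··b··> n2
  n1 = 0 has moves ·
  n2 = a.0 has moves ··a··> n1
Partition-refinement fixed point:
  B0 = {m0, n0}
  B1 = {m1, n1}
  B2 = {m2, n2}
m0 ∈ B0, n0 ∈ B0 → same block

bisimilar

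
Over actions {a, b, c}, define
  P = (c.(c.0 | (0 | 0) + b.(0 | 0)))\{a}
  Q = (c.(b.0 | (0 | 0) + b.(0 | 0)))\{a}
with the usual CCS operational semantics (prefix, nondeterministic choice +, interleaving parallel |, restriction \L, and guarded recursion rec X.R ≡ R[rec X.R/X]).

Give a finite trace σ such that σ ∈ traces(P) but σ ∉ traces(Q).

P's transition system — 4 states:
  m0 = (c.(c.0 | (0 | 0) + b.(0 | 0)))\{a} :: =c=> m1
  m1 = (c.0 | (0 | 0) + b.(0 | 0))\{a} :: =b=> m2, =c=> m3
  m2 = (0 | 0)\{a} :: (no moves)
  m3 = (0 | (0 | 0))\{a} :: (no moves)
Q's transition system — 4 states:
  n0 = (c.(b.0 | (0 | 0) + b.(0 | 0)))\{a} :: =c=> n1
  n1 = (b.0 | (0 | 0) + b.(0 | 0))\{a} :: =b=> n2, =b=> n3
  n2 = (0 | (0 | 0))\{a} :: (no moves)
  n3 = (0 | 0)\{a} :: (no moves)
Trace ⟨cc⟩ through P, begin at {m0}:
  [1] c ⇒ {m1}
  [2] c ⇒ {m3}
  ✓ P
Trace ⟨cc⟩ through Q, begin at {n0}:
  [1] c ⇒ {n1}
  [2] c ⇒ ∅ (Q stuck)

cc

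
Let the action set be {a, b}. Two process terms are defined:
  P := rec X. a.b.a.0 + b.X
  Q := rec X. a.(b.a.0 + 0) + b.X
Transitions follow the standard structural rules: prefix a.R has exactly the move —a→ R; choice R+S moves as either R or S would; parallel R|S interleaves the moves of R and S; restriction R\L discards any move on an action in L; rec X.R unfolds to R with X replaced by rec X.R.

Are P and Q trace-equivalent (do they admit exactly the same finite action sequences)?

P's transition system — 4 states:
  s0 = rec X. a.b.a.0 + b.X :: ··a··> s1, ··b··> s0
  s1 = b.a.0 :: ··b··> s2
  s2 = a.0 :: ··a··> s3
  s3 = 0 :: (no moves)
Q's transition system — 4 states:
  t0 = rec X. a.(b.a.0 + 0) + b.X :: ··a··> t1, ··b··> t0
  t1 = b.a.0 + 0 :: ··b··> t2
  t2 = a.0 :: ··a··> t3
  t3 = 0 :: (no moves)
Coarsest stable partition (strong bisimilarity classes):
  B0 = {s0, t0}
  B1 = {s1, t1}
  B2 = {s2, t2}
  B3 = {s3, t3}
s0 ∈ B0, t0 ∈ B0 → same block
Bisimilar ⇒ trace-equivalent.

trace-equivalent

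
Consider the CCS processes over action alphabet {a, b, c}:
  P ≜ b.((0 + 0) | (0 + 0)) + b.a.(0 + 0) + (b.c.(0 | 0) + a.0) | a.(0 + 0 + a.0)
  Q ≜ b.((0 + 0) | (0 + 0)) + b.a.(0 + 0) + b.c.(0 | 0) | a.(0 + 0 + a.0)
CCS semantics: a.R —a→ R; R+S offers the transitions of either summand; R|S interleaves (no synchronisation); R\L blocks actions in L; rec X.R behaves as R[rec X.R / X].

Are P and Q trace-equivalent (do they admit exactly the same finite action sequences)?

traces(P) ≠ traces(Q) — witness ⟨aaa⟩

P's transition system — 15 states:
  m0 = b.((0 + 0) | (0 + 0)) + b.a.(0 + 0) + (b.c.(0 | 0) + a.0) | a.(0 + 0 + a.0) has moves —a→ m1, —a→ m2, —b→ m3, —b→ m4, —b→ m5
  m1 = (b.c.(0 | 0) + a.0) | (0 + 0 + a.0) has moves —a→ m6, —a→ m7, —b→ m8
  m2 = 0 | a.(0 + 0 + a.0) has moves —a→ m7
  m3 = (0 + 0) | (0 + 0) has moves (no moves)
  m4 = a.(0 + 0) has moves —a→ m9
  m5 = c.(0 | 0) | a.(0 + 0 + a.0) has moves —a→ m8, —c→ m10
  m6 = (b.c.(0 | 0) + a.0) | 0 has moves —a→ m11, —b→ m12
  m7 = 0 | (0 + 0 + a.0) has moves —a→ m11
  m8 = c.(0 | 0) | (0 + 0 + a.0) has moves —a→ m12, —c→ m13
  m9 = 0 + 0 has moves (no moves)
  m10 = 0 | 0 | a.(0 + 0 + a.0) has moves —a→ m13
  m11 = 0 | 0 has moves (no moves)
  m12 = c.(0 | 0) | 0 has moves —c→ m14
  m13 = 0 | 0 | (0 + 0 + a.0) has moves —a→ m14
  m14 = 0 | 0 | 0 has moves (no moves)
Q's transition system — 12 states:
  n0 = b.((0 + 0) | (0 + 0)) + b.a.(0 + 0) + b.c.(0 | 0) | a.(0 + 0 + a.0) has moves —a→ n1, —b→ n2, —b→ n3, —b→ n4
  n1 = b.c.(0 | 0) | (0 + 0 + a.0) has moves —a→ n5, —b→ n6
  n2 = (0 + 0) | (0 + 0) has moves (no moves)
  n3 = a.(0 + 0) has moves —a→ n7
  n4 = c.(0 | 0) | a.(0 + 0 + a.0) has moves —a→ n6, —c→ n8
  n5 = b.c.(0 | 0) | 0 has moves —b→ n9
  n6 = c.(0 | 0) | (0 + 0 + a.0) has moves —a→ n9, —c→ n10
  n7 = 0 + 0 has moves (no moves)
  n8 = 0 | 0 | a.(0 + 0 + a.0) has moves —a→ n10
  n9 = c.(0 | 0) | 0 has moves —c→ n11
  n10 = 0 | 0 | (0 + 0 + a.0) has moves —a→ n11
  n11 = 0 | 0 | 0 has moves (no moves)
Executing aaa from P (initial set {m0}):
  after a @ step 1: {m1, m2}
  after a @ step 2: {m6, m7}
  after a @ step 3: {m11}
  ✓ P
Executing aaa from Q (initial set {n0}):
  after a @ step 1: {n1}
  after a @ step 2: {n5}
  after a @ step 3: ∅  — Q cannot continue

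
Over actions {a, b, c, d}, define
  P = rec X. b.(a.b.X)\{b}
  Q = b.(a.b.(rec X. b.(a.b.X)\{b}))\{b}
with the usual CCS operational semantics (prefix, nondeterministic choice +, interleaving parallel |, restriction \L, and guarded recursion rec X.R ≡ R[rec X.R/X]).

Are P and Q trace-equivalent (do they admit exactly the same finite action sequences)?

trace-equivalent

LTS(P): 3 reachable states
  p0 = rec X. b.(a.b.X)\{b} has moves --b--▸ p1
  p1 = (a.b.(rec X. b.(a.b.X)\{b}))\{b} has moves --a--▸ p2
  p2 = (b.(rec X. b.(a.b.X)\{b}))\{b} has moves deadlocked
LTS(Q): 3 reachable states
  q0 = b.(a.b.(rec X. b.(a.b.X)\{b}))\{b} has moves --b--▸ q1
  q1 = (a.b.(rec X. b.(a.b.X)\{b}))\{b} has moves --a--▸ q2
  q2 = (b.(rec X. b.(a.b.X)\{b}))\{b} has moves deadlocked
Bisimilarity quotient blocks:
  B0 = {p0, q0}
  B1 = {p1, q1}
  B2 = {p2, q2}
p0 ∈ B0, q0 ∈ B0 → same block
Bisimilar ⇒ trace-equivalent.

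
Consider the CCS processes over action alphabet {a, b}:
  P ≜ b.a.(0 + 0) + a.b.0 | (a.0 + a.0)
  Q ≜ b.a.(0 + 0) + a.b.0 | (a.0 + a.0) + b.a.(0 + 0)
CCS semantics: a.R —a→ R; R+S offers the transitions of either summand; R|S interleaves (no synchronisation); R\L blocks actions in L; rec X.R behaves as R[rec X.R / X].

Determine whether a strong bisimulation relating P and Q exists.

Reachable graph of P (8 states):
  m0 = b.a.(0 + 0) + a.b.0 | (a.0 + a.0) | —a→ m1, —a→ m2, —b→ m3
  m1 = a.b.0 | 0 | —a→ m4
  m2 = b.0 | (a.0 + a.0) | —a→ m4, —b→ m5
  m3 = a.(0 + 0) | —a→ m6
  m4 = b.0 | 0 | —b→ m7
  m5 = 0 | (a.0 + a.0) | —a→ m7
  m6 = 0 + 0 | stopped
  m7 = 0 | 0 | stopped
Reachable graph of Q (8 states):
  n0 = b.a.(0 + 0) + a.b.0 | (a.0 + a.0) + b.a.(0 + 0) | —a→ n1, —a→ n2, —b→ n3
  n1 = a.b.0 | 0 | —a→ n4
  n2 = b.0 | (a.0 + a.0) | —a→ n4, —b→ n5
  n3 = a.(0 + 0) | —a→ n6
  n4 = b.0 | 0 | —b→ n7
  n5 = 0 | (a.0 + a.0) | —a→ n7
  n6 = 0 + 0 | stopped
  n7 = 0 | 0 | stopped
Bisimilarity quotient blocks:
  B0 = {m0, n0}
  B1 = {m2, n2}
  B2 = {m3, m5, n3, n5}
  B3 = {m6, m7, n6, n7}
  B4 = {m4, n4}
  B5 = {m1, n1}
m0 ∈ B0, n0 ∈ B0 → same block

P ~ Q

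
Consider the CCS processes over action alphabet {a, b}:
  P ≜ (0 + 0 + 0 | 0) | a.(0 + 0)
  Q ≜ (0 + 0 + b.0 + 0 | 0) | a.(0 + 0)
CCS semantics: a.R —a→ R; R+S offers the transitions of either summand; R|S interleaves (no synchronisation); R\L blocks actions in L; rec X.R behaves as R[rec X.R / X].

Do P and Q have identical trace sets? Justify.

LTS(P): 2 reachable states
  p0 = (0 + 0 + 0 | 0) | a.(0 + 0) | =a=> p1
  p1 = (0 + 0 + 0 | 0) | (0 + 0) | ∅
LTS(Q): 4 reachable states
  q0 = (0 + 0 + b.0 + 0 | 0) | a.(0 + 0) | =a=> q1, =b=> q2
  q1 = (0 + 0 + b.0 + 0 | 0) | (0 + 0) | =b=> q3
  q2 = 0 | a.(0 + 0) | =a=> q3
  q3 = 0 | (0 + 0) | ∅
Executing b from Q (initial set {q0}):
  after b @ step 1: {q2}
  Q completes σ.
Executing b from P (initial set {p0}):
  after b @ step 1: ∅  — P cannot continue

trace-distinct — witness ⟨b⟩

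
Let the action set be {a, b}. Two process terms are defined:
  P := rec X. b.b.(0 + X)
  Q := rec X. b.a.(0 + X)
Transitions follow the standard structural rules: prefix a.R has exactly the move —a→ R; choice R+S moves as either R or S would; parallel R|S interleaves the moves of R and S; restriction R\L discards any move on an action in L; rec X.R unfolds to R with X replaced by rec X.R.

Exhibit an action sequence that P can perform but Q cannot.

LTS(P): 3 reachable states
  m0 = rec X. b.b.(0 + X) → --b--▸ m1
  m1 = b.(0 + (rec X. b.b.(0 + X))) → --b--▸ m2
  m2 = 0 + (rec X. b.b.(0 + X)) → --b--▸ m1
LTS(Q): 3 reachable states
  n0 = rec X. b.a.(0 + X) → --b--▸ n1
  n1 = a.(0 + (rec X. b.a.(0 + X))) → --a--▸ n2
  n2 = 0 + (rec X. b.a.(0 + X)) → --b--▸ n1
Trace ⟨bb⟩ through P, begin at {m0}:
  after b @ step 1: {m1}
  after b @ step 2: {m2}
  ✓ P
Trace ⟨bb⟩ through Q, begin at {n0}:
  after b @ step 1: {n1}
  after b @ step 2: ∅  — Q cannot continue

bb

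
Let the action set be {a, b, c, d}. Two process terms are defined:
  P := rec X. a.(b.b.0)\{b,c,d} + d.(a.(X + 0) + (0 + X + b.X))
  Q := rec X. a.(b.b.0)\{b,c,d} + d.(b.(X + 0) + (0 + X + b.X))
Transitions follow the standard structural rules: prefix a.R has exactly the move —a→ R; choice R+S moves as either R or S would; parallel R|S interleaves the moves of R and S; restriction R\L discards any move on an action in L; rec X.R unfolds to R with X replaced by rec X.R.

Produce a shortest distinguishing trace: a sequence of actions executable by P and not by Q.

LTS(P): 4 reachable states
  u0 = rec X. a.(b.b.0)\{b,c,d} + d.(a.(X + 0) + (0 + X + b.X)) has moves —a→ u1, —d→ u2
  u1 = (b.b.0)\{b,c,d} has moves deadlocked
  u2 = a.((rec X. a.(b.b.0)\{b,c,d} + d.(a.(X + 0) + (0 + X + b.X))) + 0) + (0 + (rec X. a.(b.b.0)\{b,c,d} + d.(a.(X + 0) + (0 + X + b.X))) + b.(rec X. a.(b.b.0)\{b,c,d} + d.(a.(X + 0) + (0 + X + b.X)))) has moves —a→ u1, —a→ u3, —b→ u0, —d→ u2
  u3 = (rec X. a.(b.b.0)\{b,c,d} + d.(a.(X + 0) + (0 + X + b.X))) + 0 has moves —a→ u1, —d→ u2
LTS(Q): 4 reachable states
  v0 = rec X. a.(b.b.0)\{b,c,d} + d.(b.(X + 0) + (0 + X + b.X)) has moves —a→ v1, —d→ v2
  v1 = (b.b.0)\{b,c,d} has moves deadlocked
  v2 = b.((rec X. a.(b.b.0)\{b,c,d} + d.(b.(X + 0) + (0 + X + b.X))) + 0) + (0 + (rec X. a.(b.b.0)\{b,c,d} + d.(b.(X + 0) + (0 + X + b.X))) + b.(rec X. a.(b.b.0)\{b,c,d} + d.(b.(X + 0) + (0 + X + b.X)))) has moves —a→ v1, —b→ v0, —b→ v3, —d→ v2
  v3 = (rec X. a.(b.b.0)\{b,c,d} + d.(b.(X + 0) + (0 + X + b.X))) + 0 has moves —a→ v1, —d→ v2
Trace ⟨daa⟩ through P, begin at {u0}:
  [1] d ⇒ {u2}
  [2] a ⇒ {u1, u3}
  [3] a ⇒ {u1}
  ✓ P
Trace ⟨daa⟩ through Q, begin at {v0}:
  [1] d ⇒ {v2}
  [2] a ⇒ {v1}
  [3] a ⇒ ∅  — Q cannot continue

daa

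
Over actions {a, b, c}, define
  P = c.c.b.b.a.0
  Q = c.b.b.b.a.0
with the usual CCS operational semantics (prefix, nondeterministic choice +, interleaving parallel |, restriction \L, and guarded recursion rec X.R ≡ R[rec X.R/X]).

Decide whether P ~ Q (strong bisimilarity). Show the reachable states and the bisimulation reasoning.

NO

LTS(P): 6 reachable states
  s0 = c.c.b.b.a.0 → ··c··> s1
  s1 = c.b.b.a.0 → ··c··> s2
  s2 = b.b.a.0 → ··b··> s3
  s3 = b.a.0 → ··b··> s4
  s4 = a.0 → ··a··> s5
  s5 = 0 → (no moves)
LTS(Q): 6 reachable states
  t0 = c.b.b.b.a.0 → ··c··> t1
  t1 = b.b.b.a.0 → ··b··> t2
  t2 = b.b.a.0 → ··b··> t3
  t3 = b.a.0 → ··b··> t4
  t4 = a.0 → ··a··> t5
  t5 = 0 → (no moves)
Coarsest stable partition (strong bisimilarity classes):
  B0 = {s0}
  B1 = {s1}
  B2 = {s2, t2}
  B3 = {s3, t3}
  B4 = {s4, t4}
  B5 = {s5, t5}
  B6 = {t0}
  B7 = {t1}
s0 ∈ B0, t0 ∈ B6 → different blocks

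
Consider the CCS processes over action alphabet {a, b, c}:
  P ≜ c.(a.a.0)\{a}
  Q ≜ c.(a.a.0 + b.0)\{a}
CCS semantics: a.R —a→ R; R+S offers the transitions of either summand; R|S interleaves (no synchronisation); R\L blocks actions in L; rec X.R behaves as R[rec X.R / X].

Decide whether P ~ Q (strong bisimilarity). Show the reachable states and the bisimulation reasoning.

P's transition system — 2 states:
  u0 = c.(a.a.0)\{a} has moves --c--▸ u1
  u1 = (a.a.0)\{a} has moves stopped
Q's transition system — 3 states:
  v0 = c.(a.a.0 + b.0)\{a} has moves --c--▸ v1
  v1 = (a.a.0 + b.0)\{a} has moves --b--▸ v2
  v2 = 0\{a} has moves stopped
Partition-refinement fixed point:
  B0 = {u0}
  B1 = {u1, v2}
  B2 = {v0}
  B3 = {v1}
u0 ∈ B0, v0 ∈ B2 → different blocks

NO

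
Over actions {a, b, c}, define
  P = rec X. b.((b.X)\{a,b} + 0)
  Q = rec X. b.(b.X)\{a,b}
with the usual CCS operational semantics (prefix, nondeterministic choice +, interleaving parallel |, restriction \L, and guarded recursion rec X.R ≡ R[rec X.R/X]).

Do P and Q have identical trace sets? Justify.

traces(P) = traces(Q)

P's transition system — 2 states:
  m0 = rec X. b.((b.X)\{a,b} + 0) | -b-> m1
  m1 = (b.(rec X. b.((b.X)\{a,b} + 0)))\{a,b} + 0 | (no moves)
Q's transition system — 2 states:
  n0 = rec X. b.(b.X)\{a,b} | -b-> n1
  n1 = (b.(rec X. b.(b.X)\{a,b}))\{a,b} | (no moves)
Partition-refinement fixed point:
  B0 = {m0, n0}
  B1 = {m1, n1}
m0 ∈ B0, n0 ∈ B0 → same block
Bisimilar ⇒ trace-equivalent.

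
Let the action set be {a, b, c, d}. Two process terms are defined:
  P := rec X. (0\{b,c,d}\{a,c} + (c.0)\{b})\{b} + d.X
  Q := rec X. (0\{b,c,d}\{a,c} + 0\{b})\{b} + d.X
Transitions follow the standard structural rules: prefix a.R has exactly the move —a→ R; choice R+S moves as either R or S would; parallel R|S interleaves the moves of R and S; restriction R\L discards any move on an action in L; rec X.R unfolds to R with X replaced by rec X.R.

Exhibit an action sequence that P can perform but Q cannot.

c

P's transition system — 2 states:
  p0 = rec X. (0\{b,c,d}\{a,c} + (c.0)\{b})\{b} + d.X | ··c··> p1, ··d··> p0
  p1 = 0\{b}\{b} | ·
Q's transition system — 1 states:
  q0 = rec X. (0\{b,c,d}\{a,c} + 0\{b})\{b} + d.X | ··d··> q0
Trace ⟨c⟩ through P, begin at {p0}:
  [1] c ⇒ {p1}
  ✓ P
Trace ⟨c⟩ through Q, begin at {q0}:
  [1] c ⇒ ∅  — Q cannot continue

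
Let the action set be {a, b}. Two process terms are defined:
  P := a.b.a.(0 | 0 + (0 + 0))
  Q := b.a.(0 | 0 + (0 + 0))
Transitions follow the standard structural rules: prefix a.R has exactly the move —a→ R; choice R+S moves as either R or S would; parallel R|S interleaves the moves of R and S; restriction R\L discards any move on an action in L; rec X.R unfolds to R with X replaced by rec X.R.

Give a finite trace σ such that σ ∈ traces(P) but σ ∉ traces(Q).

a

P's transition system — 4 states:
  m0 = a.b.a.(0 | 0 + (0 + 0)) has moves --a--▸ m1
  m1 = b.a.(0 | 0 + (0 + 0)) has moves --b--▸ m2
  m2 = a.(0 | 0 + (0 + 0)) has moves --a--▸ m3
  m3 = 0 | 0 + (0 + 0) has moves deadlocked
Q's transition system — 3 states:
  n0 = b.a.(0 | 0 + (0 + 0)) has moves --b--▸ n1
  n1 = a.(0 | 0 + (0 + 0)) has moves --a--▸ n2
  n2 = 0 | 0 + (0 + 0) has moves deadlocked
Trace ⟨a⟩ through P, begin at {m0}:
  step 1 (a): {m1}
  — P admits the full trace.
Trace ⟨a⟩ through Q, begin at {n0}:
  step 1 (a): ∅ (Q stuck)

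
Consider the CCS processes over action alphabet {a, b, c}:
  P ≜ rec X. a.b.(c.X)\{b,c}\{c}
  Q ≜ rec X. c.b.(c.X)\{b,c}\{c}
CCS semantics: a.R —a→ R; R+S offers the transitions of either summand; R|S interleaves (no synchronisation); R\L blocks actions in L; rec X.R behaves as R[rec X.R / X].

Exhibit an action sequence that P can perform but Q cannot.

P's transition system — 3 states:
  m0 = rec X. a.b.(c.X)\{b,c}\{c} has moves ··a··> m1
  m1 = b.(c.(rec X. a.b.(c.X)\{b,c}\{c}))\{b,c}\{c} has moves ··b··> m2
  m2 = (c.(rec X. a.b.(c.X)\{b,c}\{c}))\{b,c}\{c} has moves deadlocked
Q's transition system — 3 states:
  n0 = rec X. c.b.(c.X)\{b,c}\{c} has moves ··c··> n1
  n1 = b.(c.(rec X. c.b.(c.X)\{b,c}\{c}))\{b,c}\{c} has moves ··b··> n2
  n2 = (c.(rec X. c.b.(c.X)\{b,c}\{c}))\{b,c}\{c} has moves deadlocked
Run σ = ⟨a⟩ on P: start {m0}
  after a @ step 1: {m1}
  P completes σ.
Run σ = ⟨a⟩ on Q: start {n0}
  after a @ step 1: ∅  — Q cannot continue

a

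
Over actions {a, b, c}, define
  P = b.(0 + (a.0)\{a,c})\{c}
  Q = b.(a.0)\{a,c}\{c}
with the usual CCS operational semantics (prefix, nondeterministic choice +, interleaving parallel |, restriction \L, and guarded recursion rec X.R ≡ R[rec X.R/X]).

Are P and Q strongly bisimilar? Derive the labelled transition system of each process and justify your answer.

bisimilar

LTS(P): 2 reachable states
  p0 = b.(0 + (a.0)\{a,c})\{c} → --b--▸ p1
  p1 = (0 + (a.0)\{a,c})\{c} → stopped
LTS(Q): 2 reachable states
  q0 = b.(a.0)\{a,c}\{c} → --b--▸ q1
  q1 = (a.0)\{a,c}\{c} → stopped
Bisimilarity quotient blocks:
  B0 = {p0, q0}
  B1 = {p1, q1}
p0 ∈ B0, q0 ∈ B0 → same block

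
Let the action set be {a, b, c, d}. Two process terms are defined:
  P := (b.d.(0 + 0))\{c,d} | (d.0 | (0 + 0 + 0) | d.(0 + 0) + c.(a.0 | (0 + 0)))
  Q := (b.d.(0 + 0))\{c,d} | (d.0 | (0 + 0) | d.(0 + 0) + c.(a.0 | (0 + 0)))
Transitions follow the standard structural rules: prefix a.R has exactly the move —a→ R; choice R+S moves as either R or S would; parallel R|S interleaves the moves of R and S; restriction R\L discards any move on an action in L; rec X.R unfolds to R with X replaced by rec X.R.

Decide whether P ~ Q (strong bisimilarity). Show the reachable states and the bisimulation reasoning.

YES

LTS(P): 12 reachable states
  p0 = (b.d.(0 + 0))\{c,d} | (d.0 | (0 + 0 + 0) | d.(0 + 0) + c.(a.0 | (0 + 0))) has moves ··b··> p1, ··c··> p2, ··d··> p3, ··d··> p4
  p1 = (d.(0 + 0))\{c,d} | (d.0 | (0 + 0 + 0) | d.(0 + 0) + c.(a.0 | (0 + 0))) has moves ··c··> p5, ··d··> p6, ··d··> p7
  p2 = (b.d.(0 + 0))\{c,d} | (a.0 | (0 + 0)) has moves ··a··> p8, ··b··> p5
  p3 = (b.d.(0 + 0))\{c,d} | (0 | (0 + 0 + 0) | d.(0 + 0)) has moves ··b··> p6, ··d··> p9
  p4 = (b.d.(0 + 0))\{c,d} | (d.0 | (0 + 0 + 0) | (0 + 0)) has moves ··b··> p7, ··d··> p9
  p5 = (d.(0 + 0))\{c,d} | (a.0 | (0 + 0)) has moves ··a··> p10
  p6 = (d.(0 + 0))\{c,d} | (0 | (0 + 0 + 0) | d.(0 + 0)) has moves ··d··> p11
  p7 = (d.(0 + 0))\{c,d} | (d.0 | (0 + 0 + 0) | (0 + 0)) has moves ··d··> p11
  p8 = (b.d.(0 + 0))\{c,d} | (0 | (0 + 0)) has moves ··b··> p10
  p9 = (b.d.(0 + 0))\{c,d} | (0 | (0 + 0 + 0) | (0 + 0)) has moves ··b··> p11
  p10 = (d.(0 + 0))\{c,d} | (0 | (0 + 0)) has moves deadlocked
  p11 = (d.(0 + 0))\{c,d} | (0 | (0 + 0 + 0) | (0 + 0)) has moves deadlocked
LTS(Q): 12 reachable states
  q0 = (b.d.(0 + 0))\{c,d} | (d.0 | (0 + 0) | d.(0 + 0) + c.(a.0 | (0 + 0))) has moves ··b··> q1, ··c··> q2, ··d··> q3, ··d··> q4
  q1 = (d.(0 + 0))\{c,d} | (d.0 | (0 + 0) | d.(0 + 0) + c.(a.0 | (0 + 0))) has moves ··c··> q5, ··d··> q6, ··d··> q7
  q2 = (b.d.(0 + 0))\{c,d} | (a.0 | (0 + 0)) has moves ··a··> q8, ··b··> q5
  q3 = (b.d.(0 + 0))\{c,d} | (0 | (0 + 0) | d.(0 + 0)) has moves ··b··> q6, ··d··> q9
  q4 = (b.d.(0 + 0))\{c,d} | (d.0 | (0 + 0) | (0 + 0)) has moves ··b··> q7, ··d··> q9
  q5 = (d.(0 + 0))\{c,d} | (a.0 | (0 + 0)) has moves ··a··> q10
  q6 = (d.(0 + 0))\{c,d} | (0 | (0 + 0) | d.(0 + 0)) has moves ··d··> q11
  q7 = (d.(0 + 0))\{c,d} | (d.0 | (0 + 0) | (0 + 0)) has moves ··d··> q11
  q8 = (b.d.(0 + 0))\{c,d} | (0 | (0 + 0)) has moves ··b··> q10
  q9 = (b.d.(0 + 0))\{c,d} | (0 | (0 + 0) | (0 + 0)) has moves ··b··> q11
  q10 = (d.(0 + 0))\{c,d} | (0 | (0 + 0)) has moves deadlocked
  q11 = (d.(0 + 0))\{c,d} | (0 | (0 + 0) | (0 + 0)) has moves deadlocked
Coarsest stable partition (strong bisimilarity classes):
  B0 = {p0, q0}
  B1 = {p3, p4, q3, q4}
  B2 = {p8, p9, q8, q9}
  B3 = {p10, p11, q10, q11}
  B4 = {p6, p7, q6, q7}
  B5 = {p2, q2}
  B6 = {p5, q5}
  B7 = {p1, q1}
p0 ∈ B0, q0 ∈ B0 → same block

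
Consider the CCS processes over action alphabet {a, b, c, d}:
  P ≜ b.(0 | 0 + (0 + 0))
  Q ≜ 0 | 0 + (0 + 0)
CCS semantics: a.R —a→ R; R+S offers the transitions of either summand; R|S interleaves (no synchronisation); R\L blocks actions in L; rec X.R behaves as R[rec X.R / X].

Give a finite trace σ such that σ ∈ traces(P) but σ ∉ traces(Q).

b

LTS(P): 2 reachable states
  p0 = b.(0 | 0 + (0 + 0)) | —b→ p1
  p1 = 0 | 0 + (0 + 0) | ·
LTS(Q): 1 reachable states
  q0 = 0 | 0 + (0 + 0) | ·
Executing b from P (initial set {p0}):
  step 1 (b): {p1}
  ✓ P
Executing b from Q (initial set {q0}):
  step 1 (b): no successor for Q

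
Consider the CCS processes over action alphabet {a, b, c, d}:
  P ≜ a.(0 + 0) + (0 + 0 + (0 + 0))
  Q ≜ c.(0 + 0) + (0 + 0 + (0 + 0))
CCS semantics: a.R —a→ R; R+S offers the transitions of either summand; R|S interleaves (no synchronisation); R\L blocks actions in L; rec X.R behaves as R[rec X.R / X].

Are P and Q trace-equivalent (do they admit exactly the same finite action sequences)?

NO — witness ⟨a⟩

Reachable graph of P (2 states):
  p0 = a.(0 + 0) + (0 + 0 + (0 + 0)) has moves —a→ p1
  p1 = 0 + 0 has moves ∅
Reachable graph of Q (2 states):
  q0 = c.(0 + 0) + (0 + 0 + (0 + 0)) has moves —c→ q1
  q1 = 0 + 0 has moves ∅
Executing a from P (initial set {p0}):
  after a @ step 1: {p1}
  — P admits the full trace.
Executing a from Q (initial set {q0}):
  after a @ step 1: no successor for Q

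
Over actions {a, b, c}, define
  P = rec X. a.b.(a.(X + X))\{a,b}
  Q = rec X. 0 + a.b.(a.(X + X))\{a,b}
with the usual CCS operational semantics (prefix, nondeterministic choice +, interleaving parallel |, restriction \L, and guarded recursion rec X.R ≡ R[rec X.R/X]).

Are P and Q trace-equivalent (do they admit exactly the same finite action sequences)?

LTS(P): 3 reachable states
  p0 = rec X. a.b.(a.(X + X))\{a,b} ⊢ ··a··> p1
  p1 = b.(a.((rec X. a.b.(a.(X + X))\{a,b}) + (rec X. a.b.(a.(X + X))\{a,b})))\{a,b} ⊢ ··b··> p2
  p2 = (a.((rec X. a.b.(a.(X + X))\{a,b}) + (rec X. a.b.(a.(X + X))\{a,b})))\{a,b} ⊢ stopped
LTS(Q): 3 reachable states
  q0 = rec X. 0 + a.b.(a.(X + X))\{a,b} ⊢ ··a··> q1
  q1 = b.(a.((rec X. 0 + a.b.(a.(X + X))\{a,b}) + (rec X. 0 + a.b.(a.(X + X))\{a,b})))\{a,b} ⊢ ··b··> q2
  q2 = (a.((rec X. 0 + a.b.(a.(X + X))\{a,b}) + (rec X. 0 + a.b.(a.(X + X))\{a,b})))\{a,b} ⊢ stopped
Coarsest stable partition (strong bisimilarity classes):
  B0 = {p0, q0}
  B1 = {p1, q1}
  B2 = {p2, q2}
p0 ∈ B0, q0 ∈ B0 → same block
Bisimilar ⇒ trace-equivalent.

YES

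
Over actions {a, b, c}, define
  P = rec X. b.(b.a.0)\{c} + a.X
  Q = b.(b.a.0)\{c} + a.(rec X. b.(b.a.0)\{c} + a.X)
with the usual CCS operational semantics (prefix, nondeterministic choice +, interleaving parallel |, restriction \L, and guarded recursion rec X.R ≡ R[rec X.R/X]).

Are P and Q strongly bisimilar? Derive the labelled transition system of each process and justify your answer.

P's transition system — 4 states:
  u0 = rec X. b.(b.a.0)\{c} + a.X → -a-> u0, -b-> u1
  u1 = (b.a.0)\{c} → -b-> u2
  u2 = (a.0)\{c} → -a-> u3
  u3 = 0\{c} → stopped
Q's transition system — 5 states:
  v0 = b.(b.a.0)\{c} + a.(rec X. b.(b.a.0)\{c} + a.X) → -a-> v1, -b-> v2
  v1 = rec X. b.(b.a.0)\{c} + a.X → -a-> v1, -b-> v2
  v2 = (b.a.0)\{c} → -b-> v3
  v3 = (a.0)\{c} → -a-> v4
  v4 = 0\{c} → stopped
Partition-refinement fixed point:
  B0 = {u0, v0, v1}
  B1 = {u1, v2}
  B2 = {u2, v3}
  B3 = {u3, v4}
u0 ∈ B0, v0 ∈ B0 → same block

bisimilar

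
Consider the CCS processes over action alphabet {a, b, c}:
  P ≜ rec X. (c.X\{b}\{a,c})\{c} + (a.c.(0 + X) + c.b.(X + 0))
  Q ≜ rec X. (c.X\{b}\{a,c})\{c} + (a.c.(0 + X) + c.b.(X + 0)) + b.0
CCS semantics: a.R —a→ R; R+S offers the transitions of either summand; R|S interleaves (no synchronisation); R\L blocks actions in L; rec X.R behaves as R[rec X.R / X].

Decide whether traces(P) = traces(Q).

LTS(P): 5 reachable states
  p0 = rec X. (c.X\{b}\{a,c})\{c} + (a.c.(0 + X) + c.b.(X + 0)) → —a→ p1, —c→ p2
  p1 = c.(0 + (rec X. (c.X\{b}\{a,c})\{c} + (a.c.(0 + X) + c.b.(X + 0)))) → —c→ p3
  p2 = b.((rec X. (c.X\{b}\{a,c})\{c} + (a.c.(0 + X) + c.b.(X + 0))) + 0) → —b→ p4
  p3 = 0 + (rec X. (c.X\{b}\{a,c})\{c} + (a.c.(0 + X) + c.b.(X + 0))) → —a→ p1, —c→ p2
  p4 = (rec X. (c.X\{b}\{a,c})\{c} + (a.c.(0 + X) + c.b.(X + 0))) + 0 → —a→ p1, —c→ p2
LTS(Q): 6 reachable states
  q0 = rec X. (c.X\{b}\{a,c})\{c} + (a.c.(0 + X) + c.b.(X + 0)) + b.0 → —a→ q1, —b→ q2, —c→ q3
  q1 = c.(0 + (rec X. (c.X\{b}\{a,c})\{c} + (a.c.(0 + X) + c.b.(X + 0)) + b.0)) → —c→ q4
  q2 = 0 → ∅
  q3 = b.((rec X. (c.X\{b}\{a,c})\{c} + (a.c.(0 + X) + c.b.(X + 0)) + b.0) + 0) → —b→ q5
  q4 = 0 + (rec X. (c.X\{b}\{a,c})\{c} + (a.c.(0 + X) + c.b.(X + 0)) + b.0) → —a→ q1, —b→ q2, —c→ q3
  q5 = (rec X. (c.X\{b}\{a,c})\{c} + (a.c.(0 + X) + c.b.(X + 0)) + b.0) + 0 → —a→ q1, —b→ q2, —c→ q3
Executing b from Q (initial set {q0}):
  after b @ step 1: {q2}
  — Q admits the full trace.
Executing b from P (initial set {p0}):
  after b @ step 1: ∅  — P cannot continue

trace-distinct — witness ⟨b⟩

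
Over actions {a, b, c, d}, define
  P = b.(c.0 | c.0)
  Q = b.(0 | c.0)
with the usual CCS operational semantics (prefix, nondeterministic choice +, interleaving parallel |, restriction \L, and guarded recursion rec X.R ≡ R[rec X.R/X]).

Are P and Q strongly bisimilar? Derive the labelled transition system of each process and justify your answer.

P's transition system — 5 states:
  u0 = b.(c.0 | c.0) :: -b-> u1
  u1 = c.0 | c.0 :: -c-> u2, -c-> u3
  u2 = 0 | c.0 :: -c-> u4
  u3 = c.0 | 0 :: -c-> u4
  u4 = 0 | 0 :: (no moves)
Q's transition system — 3 states:
  v0 = b.(0 | c.0) :: -b-> v1
  v1 = 0 | c.0 :: -c-> v2
  v2 = 0 | 0 :: (no moves)
Partition-refinement fixed point:
  B0 = {u0}
  B1 = {u1}
  B2 = {u2, u3, v1}
  B3 = {u4, v2}
  B4 = {v0}
u0 ∈ B0, v0 ∈ B4 → different blocks

NO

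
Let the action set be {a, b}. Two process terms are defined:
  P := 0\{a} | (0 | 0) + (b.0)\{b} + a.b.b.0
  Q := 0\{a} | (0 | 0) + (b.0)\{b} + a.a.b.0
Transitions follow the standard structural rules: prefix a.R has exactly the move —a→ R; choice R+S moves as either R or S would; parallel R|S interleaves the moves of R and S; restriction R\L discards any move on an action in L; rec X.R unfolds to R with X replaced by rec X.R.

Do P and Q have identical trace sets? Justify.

P's transition system — 4 states:
  m0 = 0\{a} | (0 | 0) + (b.0)\{b} + a.b.b.0 :: --a--▸ m1
  m1 = b.b.0 :: --b--▸ m2
  m2 = b.0 :: --b--▸ m3
  m3 = 0 :: ∅
Q's transition system — 4 states:
  n0 = 0\{a} | (0 | 0) + (b.0)\{b} + a.a.b.0 :: --a--▸ n1
  n1 = a.b.0 :: --a--▸ n2
  n2 = b.0 :: --b--▸ n3
  n3 = 0 :: ∅
Trace ⟨ab⟩ through P, begin at {m0}:
  after a @ step 1: {m1}
  after b @ step 2: {m2}
  — P admits the full trace.
Trace ⟨ab⟩ through Q, begin at {n0}:
  after a @ step 1: {n1}
  after b @ step 2: no successor for Q

trace-distinct — witness ⟨ab⟩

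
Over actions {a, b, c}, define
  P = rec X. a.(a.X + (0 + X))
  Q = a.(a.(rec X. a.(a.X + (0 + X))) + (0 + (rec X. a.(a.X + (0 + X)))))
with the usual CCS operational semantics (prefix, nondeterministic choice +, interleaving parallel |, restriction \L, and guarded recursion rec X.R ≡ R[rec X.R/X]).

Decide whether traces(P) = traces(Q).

P's transition system — 2 states:
  u0 = rec X. a.(a.X + (0 + X)) has moves —a→ u1
  u1 = a.(rec X. a.(a.X + (0 + X))) + (0 + (rec X. a.(a.X + (0 + X)))) has moves —a→ u0, —a→ u1
Q's transition system — 3 states:
  v0 = a.(a.(rec X. a.(a.X + (0 + X))) + (0 + (rec X. a.(a.X + (0 + X))))) has moves —a→ v1
  v1 = a.(rec X. a.(a.X + (0 + X))) + (0 + (rec X. a.(a.X + (0 + X)))) has moves —a→ v1, —a→ v2
  v2 = rec X. a.(a.X + (0 + X)) has moves —a→ v1
Bisimilarity quotient blocks:
  B0 = {u0, u1, v0, v1, v2}
u0 ∈ B0, v0 ∈ B0 → same block
Bisimilar ⇒ trace-equivalent.

traces(P) = traces(Q)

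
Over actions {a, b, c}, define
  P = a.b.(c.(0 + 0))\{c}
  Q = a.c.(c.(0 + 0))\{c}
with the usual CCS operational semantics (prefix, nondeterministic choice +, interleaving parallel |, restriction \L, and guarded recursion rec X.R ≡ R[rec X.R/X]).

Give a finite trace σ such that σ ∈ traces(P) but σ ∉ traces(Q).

ab

P's transition system — 3 states:
  p0 = a.b.(c.(0 + 0))\{c} → --a--▸ p1
  p1 = b.(c.(0 + 0))\{c} → --b--▸ p2
  p2 = (c.(0 + 0))\{c} → ·
Q's transition system — 3 states:
  q0 = a.c.(c.(0 + 0))\{c} → --a--▸ q1
  q1 = c.(c.(0 + 0))\{c} → --c--▸ q2
  q2 = (c.(0 + 0))\{c} → ·
Trace ⟨ab⟩ through P, begin at {p0}:
  step 1 (a): {p1}
  step 2 (b): {p2}
  ✓ P
Trace ⟨ab⟩ through Q, begin at {q0}:
  step 1 (a): {q1}
  step 2 (b): ∅ (Q stuck)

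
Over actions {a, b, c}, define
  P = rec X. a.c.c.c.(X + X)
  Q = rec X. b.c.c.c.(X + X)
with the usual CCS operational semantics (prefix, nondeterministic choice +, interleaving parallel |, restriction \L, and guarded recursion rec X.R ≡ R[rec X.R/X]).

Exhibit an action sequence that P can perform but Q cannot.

a

P's transition system — 5 states:
  u0 = rec X. a.c.c.c.(X + X) :: -a-> u1
  u1 = c.c.c.((rec X. a.c.c.c.(X + X)) + (rec X. a.c.c.c.(X + X))) :: -c-> u2
  u2 = c.c.((rec X. a.c.c.c.(X + X)) + (rec X. a.c.c.c.(X + X))) :: -c-> u3
  u3 = c.((rec X. a.c.c.c.(X + X)) + (rec X. a.c.c.c.(X + X))) :: -c-> u4
  u4 = (rec X. a.c.c.c.(X + X)) + (rec X. a.c.c.c.(X + X)) :: -a-> u1
Q's transition system — 5 states:
  v0 = rec X. b.c.c.c.(X + X) :: -b-> v1
  v1 = c.c.c.((rec X. b.c.c.c.(X + X)) + (rec X. b.c.c.c.(X + X))) :: -c-> v2
  v2 = c.c.((rec X. b.c.c.c.(X + X)) + (rec X. b.c.c.c.(X + X))) :: -c-> v3
  v3 = c.((rec X. b.c.c.c.(X + X)) + (rec X. b.c.c.c.(X + X))) :: -c-> v4
  v4 = (rec X. b.c.c.c.(X + X)) + (rec X. b.c.c.c.(X + X)) :: -b-> v1
Executing a from P (initial set {u0}):
  [1] a ⇒ {u1}
  — P admits the full trace.
Executing a from Q (initial set {v0}):
  [1] a ⇒ ∅ (Q stuck)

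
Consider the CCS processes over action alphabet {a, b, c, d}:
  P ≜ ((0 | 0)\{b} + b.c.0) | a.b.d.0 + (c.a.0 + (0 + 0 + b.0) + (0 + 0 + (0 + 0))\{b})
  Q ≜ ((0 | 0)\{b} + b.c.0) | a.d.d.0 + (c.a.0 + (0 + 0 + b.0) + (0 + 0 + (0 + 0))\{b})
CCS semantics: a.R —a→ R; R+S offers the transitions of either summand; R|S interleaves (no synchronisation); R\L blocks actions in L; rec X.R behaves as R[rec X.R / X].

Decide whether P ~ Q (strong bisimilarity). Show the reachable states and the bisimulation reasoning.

LTS(P): 14 reachable states
  m0 = ((0 | 0)\{b} + b.c.0) | a.b.d.0 + (c.a.0 + (0 + 0 + b.0) + (0 + 0 + (0 + 0))\{b}) ⊢ ··a··> m1, ··b··> m2, ··b··> m3, ··c··> m4
  m1 = ((0 | 0)\{b} + b.c.0) | b.d.0 ⊢ ··b··> m5, ··b··> m6
  m2 = 0 ⊢ deadlocked
  m3 = c.0 | a.b.d.0 ⊢ ··a··> m6, ··c··> m7
  m4 = a.0 ⊢ ··a··> m2
  m5 = ((0 | 0)\{b} + b.c.0) | d.0 ⊢ ··b··> m8, ··d··> m9
  m6 = c.0 | b.d.0 ⊢ ··b··> m8, ··c··> m10
  m7 = 0 | a.b.d.0 ⊢ ··a··> m10
  m8 = c.0 | d.0 ⊢ ··c··> m11, ··d··> m12
  m9 = ((0 | 0)\{b} + b.c.0) | 0 ⊢ ··b··> m12
  m10 = 0 | b.d.0 ⊢ ··b··> m11
  m11 = 0 | d.0 ⊢ ··d··> m13
  m12 = c.0 | 0 ⊢ ··c··> m13
  m13 = 0 | 0 ⊢ deadlocked
LTS(Q): 14 reachable states
  n0 = ((0 | 0)\{b} + b.c.0) | a.d.d.0 + (c.a.0 + (0 + 0 + b.0) + (0 + 0 + (0 + 0))\{b}) ⊢ ··a··> n1, ··b··> n2, ··b··> n3, ··c··> n4
  n1 = ((0 | 0)\{b} + b.c.0) | d.d.0 ⊢ ··b··> n5, ··d··> n6
  n2 = 0 ⊢ deadlocked
  n3 = c.0 | a.d.d.0 ⊢ ··a··> n5, ··c··> n7
  n4 = a.0 ⊢ ··a··> n2
  n5 = c.0 | d.d.0 ⊢ ··c··> n8, ··d··> n9
  n6 = ((0 | 0)\{b} + b.c.0) | d.0 ⊢ ··b··> n9, ··d··> n10
  n7 = 0 | a.d.d.0 ⊢ ··a··> n8
  n8 = 0 | d.d.0 ⊢ ··d··> n11
  n9 = c.0 | d.0 ⊢ ··c··> n11, ··d··> n12
  n10 = ((0 | 0)\{b} + b.c.0) | 0 ⊢ ··b··> n12
  n11 = 0 | d.0 ⊢ ··d··> n13
  n12 = c.0 | 0 ⊢ ··c··> n13
  n13 = 0 | 0 ⊢ deadlocked
Bisimilarity quotient blocks:
  B0 = {m0}
  B1 = {m1}
  B2 = {m6}
  B3 = {m10}
  B4 = {m11, n11}
  B5 = {m13, m2, n13, n2}
  B6 = {m8, n9}
  B7 = {m12, n12}
  B8 = {m5, n6}
  B9 = {m9, n10}
  B10 = {m4, n4}
  B11 = {m3}
  B12 = {m7}
  B13 = {n0}
  B14 = {n3}
  B15 = {n7}
  B16 = {n8}
  B17 = {n5}
  B18 = {n1}
m0 ∈ B0, n0 ∈ B13 → different blocks

not bisimilar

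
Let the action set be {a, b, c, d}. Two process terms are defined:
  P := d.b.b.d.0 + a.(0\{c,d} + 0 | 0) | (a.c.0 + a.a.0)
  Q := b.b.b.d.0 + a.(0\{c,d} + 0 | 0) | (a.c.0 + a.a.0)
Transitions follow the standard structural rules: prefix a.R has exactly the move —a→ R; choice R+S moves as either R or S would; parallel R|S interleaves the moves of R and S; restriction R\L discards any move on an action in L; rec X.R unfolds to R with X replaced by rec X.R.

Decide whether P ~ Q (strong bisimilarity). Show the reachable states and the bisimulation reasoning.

P's transition system — 12 states:
  s0 = d.b.b.d.0 + a.(0\{c,d} + 0 | 0) | (a.c.0 + a.a.0) ⊢ -a-> s1, -a-> s2, -a-> s3, -d-> s4
  s1 = (0\{c,d} + 0 | 0) | (a.c.0 + a.a.0) ⊢ -a-> s5, -a-> s6
  s2 = a.(0\{c,d} + 0 | 0) | a.0 ⊢ -a-> s5, -a-> s7
  s3 = a.(0\{c,d} + 0 | 0) | c.0 ⊢ -a-> s6, -c-> s7
  s4 = b.b.d.0 ⊢ -b-> s8
  s5 = (0\{c,d} + 0 | 0) | a.0 ⊢ -a-> s9
  s6 = (0\{c,d} + 0 | 0) | c.0 ⊢ -c-> s9
  s7 = a.(0\{c,d} + 0 | 0) | 0 ⊢ -a-> s9
  s8 = b.d.0 ⊢ -b-> s10
  s9 = (0\{c,d} + 0 | 0) | 0 ⊢ (no moves)
  s10 = d.0 ⊢ -d-> s11
  s11 = 0 ⊢ (no moves)
Q's transition system — 12 states:
  t0 = b.b.b.d.0 + a.(0\{c,d} + 0 | 0) | (a.c.0 + a.a.0) ⊢ -a-> t1, -a-> t2, -a-> t3, -b-> t4
  t1 = (0\{c,d} + 0 | 0) | (a.c.0 + a.a.0) ⊢ -a-> t5, -a-> t6
  t2 = a.(0\{c,d} + 0 | 0) | a.0 ⊢ -a-> t5, -a-> t7
  t3 = a.(0\{c,d} + 0 | 0) | c.0 ⊢ -a-> t6, -c-> t7
  t4 = b.b.d.0 ⊢ -b-> t8
  t5 = (0\{c,d} + 0 | 0) | a.0 ⊢ -a-> t9
  t6 = (0\{c,d} + 0 | 0) | c.0 ⊢ -c-> t9
  t7 = a.(0\{c,d} + 0 | 0) | 0 ⊢ -a-> t9
  t8 = b.d.0 ⊢ -b-> t10
  t9 = (0\{c,d} + 0 | 0) | 0 ⊢ (no moves)
  t10 = d.0 ⊢ -d-> t11
  t11 = 0 ⊢ (no moves)
Partition-refinement fixed point:
  B0 = {s0}
  B1 = {s4, t4}
  B2 = {s8, t8}
  B3 = {s10, t10}
  B4 = {s11, s9, t11, t9}
  B5 = {s2, t2}
  B6 = {s5, s7, t5, t7}
  B7 = {s3, t3}
  B8 = {s6, t6}
  B9 = {s1, t1}
  B10 = {t0}
s0 ∈ B0, t0 ∈ B10 → different blocks

P ≁ Q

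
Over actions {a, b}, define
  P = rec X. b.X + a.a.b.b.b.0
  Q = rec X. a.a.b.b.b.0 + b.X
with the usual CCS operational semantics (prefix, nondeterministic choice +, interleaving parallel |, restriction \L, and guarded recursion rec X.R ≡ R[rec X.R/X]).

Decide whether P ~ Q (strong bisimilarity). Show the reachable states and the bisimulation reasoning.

bisimilar

P's transition system — 6 states:
  s0 = rec X. b.X + a.a.b.b.b.0 ⊢ =a=> s1, =b=> s0
  s1 = a.b.b.b.0 ⊢ =a=> s2
  s2 = b.b.b.0 ⊢ =b=> s3
  s3 = b.b.0 ⊢ =b=> s4
  s4 = b.0 ⊢ =b=> s5
  s5 = 0 ⊢ stopped
Q's transition system — 6 states:
  t0 = rec X. a.a.b.b.b.0 + b.X ⊢ =a=> t1, =b=> t0
  t1 = a.b.b.b.0 ⊢ =a=> t2
  t2 = b.b.b.0 ⊢ =b=> t3
  t3 = b.b.0 ⊢ =b=> t4
  t4 = b.0 ⊢ =b=> t5
  t5 = 0 ⊢ stopped
Partition-refinement fixed point:
  B0 = {s0, t0}
  B1 = {s1, t1}
  B2 = {s2, t2}
  B3 = {s3, t3}
  B4 = {s4, t4}
  B5 = {s5, t5}
s0 ∈ B0, t0 ∈ B0 → same block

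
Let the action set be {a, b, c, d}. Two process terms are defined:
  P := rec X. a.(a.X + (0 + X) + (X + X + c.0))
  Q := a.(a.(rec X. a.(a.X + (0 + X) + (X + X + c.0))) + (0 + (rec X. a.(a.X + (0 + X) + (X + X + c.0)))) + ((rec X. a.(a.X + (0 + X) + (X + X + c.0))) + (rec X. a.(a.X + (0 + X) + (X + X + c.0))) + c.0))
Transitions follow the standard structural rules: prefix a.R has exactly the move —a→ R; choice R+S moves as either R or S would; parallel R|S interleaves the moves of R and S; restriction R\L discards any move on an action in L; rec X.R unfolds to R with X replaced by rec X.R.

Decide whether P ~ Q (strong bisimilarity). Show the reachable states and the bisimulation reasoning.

P's transition system — 3 states:
  u0 = rec X. a.(a.X + (0 + X) + (X + X + c.0)) → —a→ u1
  u1 = a.(rec X. a.(a.X + (0 + X) + (X + X + c.0))) + (0 + (rec X. a.(a.X + (0 + X) + (X + X + c.0)))) + ((rec X. a.(a.X + (0 + X) + (X + X + c.0))) + (rec X. a.(a.X + (0 + X) + (X + X + c.0))) + c.0) → —a→ u0, —a→ u1, —c→ u2
  u2 = 0 → stopped
Q's transition system — 4 states:
  v0 = a.(a.(rec X. a.(a.X + (0 + X) + (X + X + c.0))) + (0 + (rec X. a.(a.X + (0 + X) + (X + X + c.0)))) + ((rec X. a.(a.X + (0 + X) + (X + X + c.0))) + (rec X. a.(a.X + (0 + X) + (X + X + c.0))) + c.0)) → —a→ v1
  v1 = a.(rec X. a.(a.X + (0 + X) + (X + X + c.0))) + (0 + (rec X. a.(a.X + (0 + X) + (X + X + c.0)))) + ((rec X. a.(a.X + (0 + X) + (X + X + c.0))) + (rec X. a.(a.X + (0 + X) + (X + X + c.0))) + c.0) → —a→ v1, —a→ v2, —c→ v3
  v2 = rec X. a.(a.X + (0 + X) + (X + X + c.0)) → —a→ v1
  v3 = 0 → stopped
Bisimilarity quotient blocks:
  B0 = {u0, v0, v2}
  B1 = {u1, v1}
  B2 = {u2, v3}
u0 ∈ B0, v0 ∈ B0 → same block

P ~ Q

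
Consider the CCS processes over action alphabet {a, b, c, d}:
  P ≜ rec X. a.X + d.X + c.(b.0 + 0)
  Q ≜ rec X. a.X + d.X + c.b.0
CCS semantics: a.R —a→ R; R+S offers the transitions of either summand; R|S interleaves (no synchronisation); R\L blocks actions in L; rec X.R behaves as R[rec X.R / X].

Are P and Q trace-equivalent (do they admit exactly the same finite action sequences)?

LTS(P): 3 reachable states
  u0 = rec X. a.X + d.X + c.(b.0 + 0) :: ··a··> u0, ··c··> u1, ··d··> u0
  u1 = b.0 + 0 :: ··b··> u2
  u2 = 0 :: ∅
LTS(Q): 3 reachable states
  v0 = rec X. a.X + d.X + c.b.0 :: ··a··> v0, ··c··> v1, ··d··> v0
  v1 = b.0 :: ··b··> v2
  v2 = 0 :: ∅
Coarsest stable partition (strong bisimilarity classes):
  B0 = {u0, v0}
  B1 = {u1, v1}
  B2 = {u2, v2}
u0 ∈ B0, v0 ∈ B0 → same block
Bisimilar ⇒ trace-equivalent.

YES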